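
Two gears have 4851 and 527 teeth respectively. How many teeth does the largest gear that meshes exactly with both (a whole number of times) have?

1

4851 = 3² · 7² · 11
527 = 17 · 31
Common: 1 = 1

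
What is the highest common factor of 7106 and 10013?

323

7106 = 2 · 11 · 17 · 19
10013 = 17 · 19 · 31
Common: 17 · 19 = 323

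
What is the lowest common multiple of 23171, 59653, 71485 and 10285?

lcm(23171, 59653) = 23171·59653/gcd = 1382219663/493 = 2803691
lcm(2803691, 71485) = 2803691·71485/gcd = 200421851135/493 = 406535195
lcm(406535195, 10285) = 406535195·10285/gcd = 4181214480575/10285 = 406535195

406535195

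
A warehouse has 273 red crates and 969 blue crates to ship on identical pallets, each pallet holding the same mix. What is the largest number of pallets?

273 = 3 · 7 · 13
969 = 3 · 17 · 19
Common: 3 = 3

3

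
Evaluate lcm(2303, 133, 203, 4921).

46951261

2303 = 7² · 47; 133 = 7 · 19; 203 = 7 · 29; 4921 = 7 · 19 · 37
lcm takes max exponent of each prime: 7² · 19 · 29 · 37 · 47 = 46951261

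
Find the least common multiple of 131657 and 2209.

290830313

131657 = 31² · 137; 2209 = 47²
max exponents: 31² · 47² · 137 = 290830313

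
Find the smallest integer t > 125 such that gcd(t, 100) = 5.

gcd(t, 100) = 5 forces 5 | t; write t = 5s. Then gcd(5s, 5·20) = 5·gcd(s, 20), so need gcd(s, 20) = 1.
5s > 125 gives s ≥ 26. The least s ≥ 26 coprime to 20 is 27, so t = 5·27 = 135.

135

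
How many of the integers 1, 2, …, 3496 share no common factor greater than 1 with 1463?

2581

Prime factors of 1463: 7, 11, 19. Count integers ≤ 3496 divisible by none of them.
By inclusion–exclusion: 3496 − ⌊3496/7⌋ − ⌊3496/11⌋ − ⌊3496/19⌋ + ⌊3496/77⌋ + ⌊3496/133⌋ + ⌊3496/209⌋ − ⌊3496/1463⌋ = 2581.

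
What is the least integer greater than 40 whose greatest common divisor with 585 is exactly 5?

585 = 5·117. Any m with gcd(m, 585) = 5 is a multiple of 5, say 5s, with s coprime to 117.
Need s > 40/5, so s ≥ 9. First s ≥ 9 with gcd(s, 117) = 1 is s = 10. Thus m = 5·10 = 50.

50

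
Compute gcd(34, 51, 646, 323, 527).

34 = 2 · 17; 51 = 3 · 17; 646 = 2 · 17 · 19; 323 = 17 · 19; 527 = 17 · 31
gcd takes min exponent of each prime: 17 = 17

17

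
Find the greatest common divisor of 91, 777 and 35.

7

gcd(91, 777): 777 = 8·91 + 49; 91 = 1·49 + 42; 49 = 1·42 + 7; 42 = 6·7 + 0 → 7
gcd(7, 35): 35 = 5·7 + 0 → 7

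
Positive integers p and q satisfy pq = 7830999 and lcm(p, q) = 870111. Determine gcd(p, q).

9

gcd·lcm = product, so gcd = 7830999/870111 = 9.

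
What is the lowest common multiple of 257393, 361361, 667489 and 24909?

lcm(257393, 361361) = 257393·361361/gcd = 93011791873/361 = 257650393
lcm(257650393, 667489) = 257650393·667489/gcd = 171978803173177/361 = 476395576657
lcm(476395576657, 24909) = 476395576657·24909/gcd = 11866537418949213/8303 = 1429186729971

1429186729971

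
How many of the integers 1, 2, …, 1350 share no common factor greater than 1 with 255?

Prime factors of 255: 3, 5, 17. Count integers ≤ 1350 divisible by none of them.
By inclusion–exclusion: 1350 − ⌊1350/3⌋ − ⌊1350/5⌋ − ⌊1350/17⌋ + ⌊1350/15⌋ + ⌊1350/51⌋ + ⌊1350/85⌋ − ⌊1350/255⌋ = 677.

677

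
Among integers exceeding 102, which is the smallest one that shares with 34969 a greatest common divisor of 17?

34969 = 17·2057. Any k with gcd(k, 34969) = 17 is a multiple of 17, say 17s, with s coprime to 2057.
Need s > 102/17, so s ≥ 7. First s ≥ 7 with gcd(s, 2057) = 1 is s = 7. Thus k = 17·7 = 119.

119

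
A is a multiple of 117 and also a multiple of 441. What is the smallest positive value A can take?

5733

117 = 3² · 13; 441 = 3² · 7²
max exponents: 3² · 7² · 13 = 5733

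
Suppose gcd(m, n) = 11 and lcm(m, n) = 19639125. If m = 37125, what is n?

5819

m·n = gcd·lcm = 11·19639125 = 216030375, so n = 216030375/37125 = 5819.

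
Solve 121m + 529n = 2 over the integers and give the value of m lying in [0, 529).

Euclid: 529 = 4·121 + 45; 121 = 2·45 + 31; 45 = 1·31 + 14; 31 = 2·14 + 3; 14 = 4·3 + 2; 3 = 1·2 + 1; 2 = 2·1 + 0 → gcd = 1; 2 = 1·2.
Back-substitution yields 121·(188) + 529·(-43) = 1, so one solution is m = 188·2 = 376, n = -43·2 = -86.
Solutions in m differ by 529/1 = 529; the one in [0, 529) is 376 mod 529 = 376.

376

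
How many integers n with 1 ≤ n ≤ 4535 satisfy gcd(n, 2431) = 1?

Prime factors of 2431: 11, 13, 17. Count integers ≤ 4535 divisible by none of them.
By inclusion–exclusion: 4535 − ⌊4535/11⌋ − ⌊4535/13⌋ − ⌊4535/17⌋ + ⌊4535/143⌋ + ⌊4535/187⌋ + ⌊4535/221⌋ − ⌊4535/2431⌋ = 3583.

3583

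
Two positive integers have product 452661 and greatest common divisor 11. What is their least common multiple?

Since gcd(m,n)·lcm(m,n) = mn, lcm = 452661/11 = 41151.

41151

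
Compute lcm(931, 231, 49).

30723

931 = 7² · 19; 231 = 3 · 7 · 11; 49 = 7²
lcm takes max exponent of each prime: 3 · 7² · 11 · 19 = 30723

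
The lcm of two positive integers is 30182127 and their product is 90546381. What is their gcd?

From gcd × lcm = ab: gcd = 90546381 / 30182127 = 3.

3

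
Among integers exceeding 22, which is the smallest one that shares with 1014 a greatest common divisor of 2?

28

1014 = 2·507. Any k with gcd(k, 1014) = 2 is a multiple of 2, say 2s, with s coprime to 507.
Need s > 22/2, so s ≥ 12. First s ≥ 12 with gcd(s, 507) = 1 is s = 14. Thus k = 2·14 = 28.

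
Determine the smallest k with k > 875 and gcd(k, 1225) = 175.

1050

1225 = 175·7. Any k with gcd(k, 1225) = 175 is a multiple of 175, say 175s, with s coprime to 7.
Need s > 875/175, so s ≥ 6. First s ≥ 6 with gcd(s, 7) = 1 is s = 6. Thus k = 175·6 = 1050.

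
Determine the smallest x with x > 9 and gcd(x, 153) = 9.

18

153 = 9·17. Any x with gcd(x, 153) = 9 is a multiple of 9, say 9s, with s coprime to 17.
Need s > 9/9, so s ≥ 2. First s ≥ 2 with gcd(s, 17) = 1 is s = 2. Thus x = 9·2 = 18.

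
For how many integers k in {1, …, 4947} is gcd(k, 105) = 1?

2261

105 = 3·5·7. Inclusion–exclusion on these primes:
4947 − ⌊4947/3⌋ − ⌊4947/5⌋ − ⌊4947/7⌋ + ⌊4947/15⌋ + ⌊4947/21⌋ + ⌊4947/35⌋ − ⌊4947/105⌋ = 2261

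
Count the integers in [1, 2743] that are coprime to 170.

1033

Prime factors of 170: 2, 5, 17. Count integers ≤ 2743 divisible by none of them.
By inclusion–exclusion: 2743 − ⌊2743/2⌋ − ⌊2743/5⌋ − ⌊2743/17⌋ + ⌊2743/10⌋ + ⌊2743/34⌋ + ⌊2743/85⌋ − ⌊2743/170⌋ = 1033.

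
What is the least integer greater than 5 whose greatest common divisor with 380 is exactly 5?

15

380 = 5·76. Any x with gcd(x, 380) = 5 is a multiple of 5, say 5s, with s coprime to 76.
Need s > 5/5, so s ≥ 2. First s ≥ 2 with gcd(s, 76) = 1 is s = 3. Thus x = 5·3 = 15.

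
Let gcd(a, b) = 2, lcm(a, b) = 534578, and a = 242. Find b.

4418

a·b = gcd·lcm = 2·534578 = 1069156, so b = 1069156/242 = 4418.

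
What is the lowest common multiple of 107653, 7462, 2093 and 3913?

lcm(107653, 7462) = 107653·7462/gcd = 803306686/91 = 8827546
lcm(8827546, 2093) = 8827546·2093/gcd = 18476053778/91 = 203033558
lcm(203033558, 3913) = 203033558·3913/gcd = 794470312454/91 = 8730442994

8730442994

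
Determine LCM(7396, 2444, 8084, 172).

7396 = 2² · 43²; 2444 = 2² · 13 · 47; 8084 = 2² · 43 · 47; 172 = 2² · 43
lcm takes max exponent of each prime: 2² · 13 · 43² · 47 = 4518956

4518956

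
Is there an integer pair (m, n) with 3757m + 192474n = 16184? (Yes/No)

gcd(3757, 192474): 192474 = 51·3757 + 867; 3757 = 4·867 + 289; 867 = 3·289 + 0 → 289
289 divides 16184, so a solution exists.

Yes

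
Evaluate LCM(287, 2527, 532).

414428

287 = 7 · 41; 2527 = 7 · 19²; 532 = 2² · 7 · 19
lcm takes max exponent of each prime: 2² · 7 · 19² · 41 = 414428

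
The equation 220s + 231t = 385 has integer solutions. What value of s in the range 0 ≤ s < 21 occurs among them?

7

Euclid: 231 = 1·220 + 11; 220 = 20·11 + 0 → gcd = 11; 385 = 11·35.
Back-substitution yields 220·(-1) + 231·(1) = 11, so one solution is s = -1·35 = -35, t = 1·35 = 35.
Solutions in s differ by 231/11 = 21; the one in [0, 21) is -35 mod 21 = 7.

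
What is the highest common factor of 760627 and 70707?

Euclid: 760627 = 10·70707 + 53557; 70707 = 1·53557 + 17150; 53557 = 3·17150 + 2107; 17150 = 8·2107 + 294; 2107 = 7·294 + 49; 294 = 6·49 + 0. Last nonzero remainder: 49.

49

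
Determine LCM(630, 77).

6930

gcd first: 630 = 8·77 + 14; 77 = 5·14 + 7; 14 = 2·7 + 0 → gcd = 7
lcm = 630·77/gcd = 48510/7 = 6930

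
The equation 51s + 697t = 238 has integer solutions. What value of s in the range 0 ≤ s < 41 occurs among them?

32

Euclid: 697 = 13·51 + 34; 51 = 1·34 + 17; 34 = 2·17 + 0 → gcd = 17; 238 = 17·14.
Back-substitution yields 51·(14) + 697·(-1) = 17, so one solution is s = 14·14 = 196, t = -1·14 = -14.
Solutions in s differ by 697/17 = 41; the one in [0, 41) is 196 mod 41 = 32.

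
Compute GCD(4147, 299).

13

4147 = 11 · 13 · 29
299 = 13 · 23
Common: 13 = 13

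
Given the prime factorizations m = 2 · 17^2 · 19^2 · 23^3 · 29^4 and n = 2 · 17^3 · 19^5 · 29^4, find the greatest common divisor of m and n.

147579838898

min exponent per shared prime: 2 · 17^2 · 19^2 · 29^4 = 147579838898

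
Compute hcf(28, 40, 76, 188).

gcd(28, 40): 40 = 1·28 + 12; 28 = 2·12 + 4; 12 = 3·4 + 0 → 4
gcd(4, 76): 76 = 19·4 + 0 → 4
gcd(4, 188): 188 = 47·4 + 0 → 4

4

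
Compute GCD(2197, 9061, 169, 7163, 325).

13

gcd(2197, 9061): 9061 = 4·2197 + 273; 2197 = 8·273 + 13; 273 = 21·13 + 0 → 13
gcd(13, 169): 169 = 13·13 + 0 → 13
gcd(13, 7163): 7163 = 551·13 + 0 → 13
gcd(13, 325): 325 = 25·13 + 0 → 13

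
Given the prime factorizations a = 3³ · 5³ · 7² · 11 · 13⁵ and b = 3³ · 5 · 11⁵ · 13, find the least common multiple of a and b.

max exponent per prime: 3³ · 5³ · 7² · 11⁵ · 13⁵ = 9888946891448625

9888946891448625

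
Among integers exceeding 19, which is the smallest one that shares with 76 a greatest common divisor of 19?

57

Multiples of 19 above 19: 19·2, 19·3, … . Need the cofactor coprime to 76/19 = 4.
Checking s = 2, 3, … the first with gcd(s, 4) = 1 is s = 3, giving 57.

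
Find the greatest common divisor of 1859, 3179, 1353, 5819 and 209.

gcd(1859, 3179): 3179 = 1·1859 + 1320; 1859 = 1·1320 + 539; 1320 = 2·539 + 242; 539 = 2·242 + 55; 242 = 4·55 + 22; 55 = 2·22 + 11; 22 = 2·11 + 0 → 11
gcd(11, 1353): 1353 = 123·11 + 0 → 11
gcd(11, 5819): 5819 = 529·11 + 0 → 11
gcd(11, 209): 209 = 19·11 + 0 → 11

11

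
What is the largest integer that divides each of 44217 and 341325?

9

Euclid: 341325 = 7·44217 + 31806; 44217 = 1·31806 + 12411; 31806 = 2·12411 + 6984; 12411 = 1·6984 + 5427; 6984 = 1·5427 + 1557; 5427 = 3·1557 + 756; 1557 = 2·756 + 45; 756 = 16·45 + 36; 45 = 1·36 + 9; 36 = 4·9 + 0. Last nonzero remainder: 9.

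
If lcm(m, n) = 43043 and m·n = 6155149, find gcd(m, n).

gcd·lcm = product, so gcd = 6155149/43043 = 143.

143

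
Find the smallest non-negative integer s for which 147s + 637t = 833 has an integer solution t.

gcd(147, 637) = 49 (Euclid: 637 = 4·147 + 49; 147 = 3·49 + 0), and 49 | 833.
Extended Euclid: 147·(-4) + 637·(1) = 49. Scale by 17: s₀ = -68.
General solution s = s₀ + 13k; reducing mod 13 gives s = 10 (and t = -1).

10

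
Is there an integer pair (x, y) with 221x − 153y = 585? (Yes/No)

gcd(221, 153): 221 = 1·153 + 68; 153 = 2·68 + 17; 68 = 4·17 + 0 → 17
17 does not divide 585, so a solution does not exist.

No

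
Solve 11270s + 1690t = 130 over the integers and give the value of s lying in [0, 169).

gcd(11270, 1690) = 10 (Euclid: 11270 = 6·1690 + 1130; 1690 = 1·1130 + 560; 1130 = 2·560 + 10; 560 = 56·10 + 0), and 10 | 130.
Extended Euclid: 11270·(3) + 1690·(-20) = 10. Scale by 13: s₀ = 39.
General solution s = s₀ + 169k; reducing mod 169 gives s = 39 (and t = -260).

39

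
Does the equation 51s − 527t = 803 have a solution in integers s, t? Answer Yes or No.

No

By Bézout, 51s − 527t = 803 has integer solutions iff gcd(51, 527) | 803.
Euclid: 527 = 10·51 + 17; 51 = 3·17 + 0. gcd = 17; 803 mod 17 = 4. No.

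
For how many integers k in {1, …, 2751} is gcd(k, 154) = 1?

Prime factors of 154: 2, 7, 11. Count integers ≤ 2751 divisible by none of them.
By inclusion–exclusion: 2751 − ⌊2751/2⌋ − ⌊2751/7⌋ − ⌊2751/11⌋ + ⌊2751/14⌋ + ⌊2751/22⌋ + ⌊2751/77⌋ − ⌊2751/154⌋ = 1072.

1072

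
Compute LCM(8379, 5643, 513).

276507

lcm(8379, 5643) = 8379·5643/gcd = 47282697/171 = 276507
lcm(276507, 513) = 276507·513/gcd = 141848091/513 = 276507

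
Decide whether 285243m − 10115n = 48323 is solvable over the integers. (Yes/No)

No

By Bézout, 285243m − 10115n = 48323 has integer solutions iff gcd(285243, 10115) | 48323.
Euclid: 285243 = 28·10115 + 2023; 10115 = 5·2023 + 0. gcd = 2023; 48323 mod 2023 = 1794. No.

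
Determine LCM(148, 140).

5180

gcd first: 148 = 1·140 + 8; 140 = 17·8 + 4; 8 = 2·4 + 0 → gcd = 4
lcm = 148·140/gcd = 20720/4 = 5180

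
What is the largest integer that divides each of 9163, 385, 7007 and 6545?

gcd(9163, 385): 9163 = 23·385 + 308; 385 = 1·308 + 77; 308 = 4·77 + 0 → 77
gcd(77, 7007): 7007 = 91·77 + 0 → 77
gcd(77, 6545): 6545 = 85·77 + 0 → 77

77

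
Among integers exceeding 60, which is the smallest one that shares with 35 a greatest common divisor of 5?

65

gcd(x, 35) = 5 forces 5 | x; write x = 5s. Then gcd(5s, 5·7) = 5·gcd(s, 7), so need gcd(s, 7) = 1.
5s > 60 gives s ≥ 13. The least s ≥ 13 coprime to 7 is 13, so x = 5·13 = 65.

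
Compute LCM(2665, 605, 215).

13865995

lcm(2665, 605) = 2665·605/gcd = 1612325/5 = 322465
lcm(322465, 215) = 322465·215/gcd = 69329975/5 = 13865995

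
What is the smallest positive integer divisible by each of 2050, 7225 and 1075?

25475350

2050 = 2 · 5² · 41; 7225 = 5² · 17²; 1075 = 5² · 43
lcm takes max exponent of each prime: 2 · 5² · 17² · 41 · 43 = 25475350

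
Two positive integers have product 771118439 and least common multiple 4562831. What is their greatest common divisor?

169

From gcd × lcm = ab: gcd = 771118439 / 4562831 = 169.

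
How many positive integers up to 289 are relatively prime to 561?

164

561 = 3·11·17. Inclusion–exclusion on these primes:
289 − ⌊289/3⌋ − ⌊289/11⌋ − ⌊289/17⌋ + ⌊289/33⌋ + ⌊289/51⌋ + ⌊289/187⌋ − ⌊289/561⌋ = 164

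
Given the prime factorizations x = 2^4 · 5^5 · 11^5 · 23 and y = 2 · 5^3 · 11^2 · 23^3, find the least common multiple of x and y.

97975375850000

max exponent per prime: 2^4 · 5^5 · 11^5 · 23^3 = 97975375850000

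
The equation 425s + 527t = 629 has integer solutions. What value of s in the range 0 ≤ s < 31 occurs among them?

30

gcd(425, 527) = 17 (Euclid: 527 = 1·425 + 102; 425 = 4·102 + 17; 102 = 6·17 + 0), and 17 | 629.
Extended Euclid: 425·(5) + 527·(-4) = 17. Scale by 37: s₀ = 185.
General solution s = s₀ + 31k; reducing mod 31 gives s = 30 (and t = -23).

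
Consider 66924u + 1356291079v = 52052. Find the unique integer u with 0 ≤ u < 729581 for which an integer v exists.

324259

gcd(66924, 1356291079) = 1859 (Euclid: 1356291079 = 20266·66924 + 9295; 66924 = 7·9295 + 1859; 9295 = 5·1859 + 0), and 1859 | 52052.
Extended Euclid: 66924·(141863) + 1356291079·(-7) = 1859. Scale by 28: u₀ = 3972164.
General solution u = u₀ + 729581t; reducing mod 729581 gives u = 324259 (and v = -16).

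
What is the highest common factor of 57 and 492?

3

57 = 3 · 19
492 = 2² · 3 · 41
Common: 3 = 3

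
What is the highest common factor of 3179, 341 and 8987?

3179 = 11 · 17²; 341 = 11 · 31; 8987 = 11 · 19 · 43
gcd takes min exponent of each prime: 11 = 11

11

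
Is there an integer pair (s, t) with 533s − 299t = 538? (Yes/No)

By Bézout, 533s − 299t = 538 has integer solutions iff gcd(533, 299) | 538.
Euclid: 533 = 1·299 + 234; 299 = 1·234 + 65; 234 = 3·65 + 39; 65 = 1·39 + 26; 39 = 1·26 + 13; 26 = 2·13 + 0. gcd = 13; 538 mod 13 = 5. No.

No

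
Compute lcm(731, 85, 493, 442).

731 = 17 · 43; 85 = 5 · 17; 493 = 17 · 29; 442 = 2 · 13 · 17
lcm takes max exponent of each prime: 2 · 5 · 13 · 17 · 29 · 43 = 2755870

2755870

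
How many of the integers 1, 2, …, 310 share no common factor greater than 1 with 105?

Prime factors of 105: 3, 5, 7. Count integers ≤ 310 divisible by none of them.
By inclusion–exclusion: 310 − ⌊310/3⌋ − ⌊310/5⌋ − ⌊310/7⌋ + ⌊310/15⌋ + ⌊310/21⌋ + ⌊310/35⌋ − ⌊310/105⌋ = 141.

141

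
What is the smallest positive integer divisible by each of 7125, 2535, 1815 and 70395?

7125 = 3 · 5³ · 19; 2535 = 3 · 5 · 13²; 1815 = 3 · 5 · 11²; 70395 = 3 · 5 · 13 · 19²
lcm takes max exponent of each prime: 3 · 5³ · 11² · 13² · 19² = 2768283375

2768283375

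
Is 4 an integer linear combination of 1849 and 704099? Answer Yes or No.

Yes

gcd(1849, 704099): 704099 = 380·1849 + 1479; 1849 = 1·1479 + 370; 1479 = 3·370 + 369; 370 = 1·369 + 1; 369 = 369·1 + 0 → 1
1 divides 4, so a solution exists.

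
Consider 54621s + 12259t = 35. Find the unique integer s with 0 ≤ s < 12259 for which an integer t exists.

9197

Euclid: 54621 = 4·12259 + 5585; 12259 = 2·5585 + 1089; 5585 = 5·1089 + 140; 1089 = 7·140 + 109; 140 = 1·109 + 31; 109 = 3·31 + 16; 31 = 1·16 + 15; 16 = 1·15 + 1; 15 = 15·1 + 0 → gcd = 1; 35 = 1·35.
Back-substitution yields 54621·(-788) + 12259·(3511) = 1, so one solution is s = -788·35 = -27580, t = 3511·35 = 122885.
Solutions in s differ by 12259/1 = 12259; the one in [0, 12259) is -27580 mod 12259 = 9197.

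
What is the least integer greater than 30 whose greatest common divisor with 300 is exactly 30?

300 = 30·10. Any t with gcd(t, 300) = 30 is a multiple of 30, say 30s, with s coprime to 10.
Need s > 30/30, so s ≥ 2. First s ≥ 2 with gcd(s, 10) = 1 is s = 3. Thus t = 30·3 = 90.

90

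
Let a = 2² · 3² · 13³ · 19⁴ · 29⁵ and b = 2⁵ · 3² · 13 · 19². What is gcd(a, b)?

168948

min exponent per shared prime: 2² · 3² · 13 · 19² = 168948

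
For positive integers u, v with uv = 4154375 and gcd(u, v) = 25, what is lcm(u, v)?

Since gcd(u,v)·lcm(u,v) = uv, lcm = 4154375/25 = 166175.

166175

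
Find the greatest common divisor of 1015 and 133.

1015 = 5 · 7 · 29
133 = 7 · 19
Common: 7 = 7

7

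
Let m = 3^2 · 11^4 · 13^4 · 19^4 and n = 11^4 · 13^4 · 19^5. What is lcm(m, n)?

9318685698670491

max exponent per prime: 3^2 · 11^4 · 13^4 · 19^5 = 9318685698670491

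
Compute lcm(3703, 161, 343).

181447

3703 = 7 · 23²; 161 = 7 · 23; 343 = 7³
lcm takes max exponent of each prime: 7³ · 23² = 181447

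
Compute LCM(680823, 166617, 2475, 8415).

680823 = 3² · 11 · 13 · 23²; 166617 = 3⁴ · 11² · 17; 2475 = 3² · 5² · 11; 8415 = 3² · 5 · 11 · 17
lcm takes max exponent of each prime: 3⁴ · 5² · 11² · 13 · 17 · 23² = 28645627725

28645627725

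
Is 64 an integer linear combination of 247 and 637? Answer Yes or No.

gcd(247, 637): 637 = 2·247 + 143; 247 = 1·143 + 104; 143 = 1·104 + 39; 104 = 2·39 + 26; 39 = 1·26 + 13; 26 = 2·13 + 0 → 13
13 does not divide 64, so a solution does not exist.

No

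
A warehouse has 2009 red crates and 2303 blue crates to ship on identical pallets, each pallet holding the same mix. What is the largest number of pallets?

2009 = 7² · 41
2303 = 7² · 47
Common: 7² = 49

49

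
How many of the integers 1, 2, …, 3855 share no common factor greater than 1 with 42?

1102

Prime factors of 42: 2, 3, 7. Count integers ≤ 3855 divisible by none of them.
By inclusion–exclusion: 3855 − ⌊3855/2⌋ − ⌊3855/3⌋ − ⌊3855/7⌋ + ⌊3855/6⌋ + ⌊3855/14⌋ + ⌊3855/21⌋ − ⌊3855/42⌋ = 1102.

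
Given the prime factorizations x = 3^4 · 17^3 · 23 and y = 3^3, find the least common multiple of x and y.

9152919

max exponent per prime: 3^4 · 17^3 · 23 = 9152919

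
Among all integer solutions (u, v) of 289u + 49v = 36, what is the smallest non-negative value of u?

32

gcd(289, 49) = 1 (Euclid: 289 = 5·49 + 44; 49 = 1·44 + 5; 44 = 8·5 + 4; 5 = 1·4 + 1; 4 = 4·1 + 0), and 1 | 36.
Extended Euclid: 289·(-10) + 49·(59) = 1. Scale by 36: u₀ = -360.
General solution u = u₀ + 49t; reducing mod 49 gives u = 32 (and v = -188).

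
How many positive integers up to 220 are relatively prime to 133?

179

Prime factors of 133: 7, 19. Count integers ≤ 220 divisible by none of them.
By inclusion–exclusion: 220 − ⌊220/7⌋ − ⌊220/19⌋ + ⌊220/133⌋ = 179.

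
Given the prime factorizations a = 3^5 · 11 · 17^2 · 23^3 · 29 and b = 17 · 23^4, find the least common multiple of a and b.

max exponent per prime: 3^5 · 11 · 17^2 · 23^4 · 29 = 6269113656333

6269113656333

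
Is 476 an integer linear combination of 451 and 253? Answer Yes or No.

No

gcd(451, 253): 451 = 1·253 + 198; 253 = 1·198 + 55; 198 = 3·55 + 33; 55 = 1·33 + 22; 33 = 1·22 + 11; 22 = 2·11 + 0 → 11
11 does not divide 476, so a solution does not exist.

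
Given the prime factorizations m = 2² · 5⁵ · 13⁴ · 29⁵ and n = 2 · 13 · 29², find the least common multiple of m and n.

max exponent per prime: 2² · 5⁵ · 13⁴ · 29⁵ = 7322736582362500

7322736582362500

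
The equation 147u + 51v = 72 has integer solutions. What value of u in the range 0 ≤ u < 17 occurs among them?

gcd(147, 51) = 3 (Euclid: 147 = 2·51 + 45; 51 = 1·45 + 6; 45 = 7·6 + 3; 6 = 2·3 + 0), and 3 | 72.
Extended Euclid: 147·(8) + 51·(-23) = 3. Scale by 24: u₀ = 192.
General solution u = u₀ + 17t; reducing mod 17 gives u = 5 (and v = -13).

5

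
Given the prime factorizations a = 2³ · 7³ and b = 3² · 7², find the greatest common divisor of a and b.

min exponent per shared prime: 7² = 49

49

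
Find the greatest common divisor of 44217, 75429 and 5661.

gcd(44217, 75429): 75429 = 1·44217 + 31212; 44217 = 1·31212 + 13005; 31212 = 2·13005 + 5202; 13005 = 2·5202 + 2601; 5202 = 2·2601 + 0 → 2601
gcd(2601, 5661): 5661 = 2·2601 + 459; 2601 = 5·459 + 306; 459 = 1·306 + 153; 306 = 2·153 + 0 → 153

153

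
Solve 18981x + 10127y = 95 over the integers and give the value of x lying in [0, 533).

342

Euclid: 18981 = 1·10127 + 8854; 10127 = 1·8854 + 1273; 8854 = 6·1273 + 1216; 1273 = 1·1216 + 57; 1216 = 21·57 + 19; 57 = 3·19 + 0 → gcd = 19; 95 = 19·5.
Back-substitution yields 18981·(175) + 10127·(-328) = 19, so one solution is x = 175·5 = 875, y = -328·5 = -1640.
Solutions in x differ by 10127/19 = 533; the one in [0, 533) is 875 mod 533 = 342.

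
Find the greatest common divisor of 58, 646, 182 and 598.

58 = 2 · 29; 646 = 2 · 17 · 19; 182 = 2 · 7 · 13; 598 = 2 · 13 · 23
gcd takes min exponent of each prime: 2 = 2

2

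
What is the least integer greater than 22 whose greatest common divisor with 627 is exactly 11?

44

627 = 11·57. Any x with gcd(x, 627) = 11 is a multiple of 11, say 11s, with s coprime to 57.
Need s > 22/11, so s ≥ 3. First s ≥ 3 with gcd(s, 57) = 1 is s = 4. Thus x = 11·4 = 44.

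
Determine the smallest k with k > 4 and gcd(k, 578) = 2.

6

Multiples of 2 above 4: 2·3, 2·4, … . Need the cofactor coprime to 578/2 = 289.
Checking s = 3, 4, … the first with gcd(s, 289) = 1 is s = 3, giving 6.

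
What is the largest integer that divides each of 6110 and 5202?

Euclid: 6110 = 1·5202 + 908; 5202 = 5·908 + 662; 908 = 1·662 + 246; 662 = 2·246 + 170; 246 = 1·170 + 76; 170 = 2·76 + 18; 76 = 4·18 + 4; 18 = 4·4 + 2; 4 = 2·2 + 0. Last nonzero remainder: 2.

2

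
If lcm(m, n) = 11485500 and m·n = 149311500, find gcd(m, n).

From gcd × lcm = mn: gcd = 149311500 / 11485500 = 13.

13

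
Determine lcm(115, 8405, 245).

9472435

lcm(115, 8405) = 115·8405/gcd = 966575/5 = 193315
lcm(193315, 245) = 193315·245/gcd = 47362175/5 = 9472435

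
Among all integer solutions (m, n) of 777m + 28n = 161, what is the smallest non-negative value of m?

1

Euclid: 777 = 27·28 + 21; 28 = 1·21 + 7; 21 = 3·7 + 0 → gcd = 7; 161 = 7·23.
Back-substitution yields 777·(-1) + 28·(28) = 7, so one solution is m = -1·23 = -23, n = 28·23 = 644.
Solutions in m differ by 28/7 = 4; the one in [0, 4) is -23 mod 4 = 1.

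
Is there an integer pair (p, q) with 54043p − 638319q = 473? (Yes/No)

By Bézout, 54043p − 638319q = 473 has integer solutions iff gcd(54043, 638319) | 473.
Euclid: 638319 = 11·54043 + 43846; 54043 = 1·43846 + 10197; 43846 = 4·10197 + 3058; 10197 = 3·3058 + 1023; 3058 = 2·1023 + 1012; 1023 = 1·1012 + 11; 1012 = 92·11 + 0. gcd = 11; 473 mod 11 = 0. Yes.

Yes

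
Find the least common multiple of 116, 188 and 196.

267148

116 = 2² · 29; 188 = 2² · 47; 196 = 2² · 7²
lcm takes max exponent of each prime: 2² · 7² · 29 · 47 = 267148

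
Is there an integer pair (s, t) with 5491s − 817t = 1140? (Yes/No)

Yes

gcd(5491, 817): 5491 = 6·817 + 589; 817 = 1·589 + 228; 589 = 2·228 + 133; 228 = 1·133 + 95; 133 = 1·95 + 38; 95 = 2·38 + 19; 38 = 2·19 + 0 → 19
19 divides 1140, so a solution exists.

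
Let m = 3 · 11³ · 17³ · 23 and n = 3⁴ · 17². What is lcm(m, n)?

max exponent per prime: 3⁴ · 11³ · 17³ · 23 = 12182535189

12182535189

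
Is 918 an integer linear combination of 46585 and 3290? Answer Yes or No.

By Bézout, 46585u − 3290v = 918 has integer solutions iff gcd(46585, 3290) | 918.
Euclid: 46585 = 14·3290 + 525; 3290 = 6·525 + 140; 525 = 3·140 + 105; 140 = 1·105 + 35; 105 = 3·35 + 0. gcd = 35; 918 mod 35 = 8. No.

No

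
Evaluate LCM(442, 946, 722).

lcm(442, 946) = 442·946/gcd = 418132/2 = 209066
lcm(209066, 722) = 209066·722/gcd = 150945652/2 = 75472826

75472826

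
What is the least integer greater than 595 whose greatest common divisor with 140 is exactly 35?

665

140 = 35·4. Any t with gcd(t, 140) = 35 is a multiple of 35, say 35s, with s coprime to 4.
Need s > 595/35, so s ≥ 18. First s ≥ 18 with gcd(s, 4) = 1 is s = 19. Thus t = 35·19 = 665.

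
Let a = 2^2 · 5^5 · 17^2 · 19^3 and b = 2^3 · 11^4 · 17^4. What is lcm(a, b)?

209684939037475000

max exponent per prime: 2^3 · 5^5 · 11^4 · 17^4 · 19^3 = 209684939037475000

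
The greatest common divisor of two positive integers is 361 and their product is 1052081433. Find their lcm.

2914353

For any two positive integers, gcd × lcm equals their product. Hence lcm = 1052081433 / 361 = 2914353.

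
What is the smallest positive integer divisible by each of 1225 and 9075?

gcd first: 9075 = 7·1225 + 500; 1225 = 2·500 + 225; 500 = 2·225 + 50; 225 = 4·50 + 25; 50 = 2·25 + 0 → gcd = 25
lcm = 1225·9075/gcd = 11116875/25 = 444675

444675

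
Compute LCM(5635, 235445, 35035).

774378605

5635 = 5 · 7² · 23; 235445 = 5 · 7² · 31²; 35035 = 5 · 7² · 11 · 13
lcm takes max exponent of each prime: 5 · 7² · 11 · 13 · 23 · 31² = 774378605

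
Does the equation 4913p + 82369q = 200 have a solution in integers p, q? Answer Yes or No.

gcd(4913, 82369): 82369 = 16·4913 + 3761; 4913 = 1·3761 + 1152; 3761 = 3·1152 + 305; 1152 = 3·305 + 237; 305 = 1·237 + 68; 237 = 3·68 + 33; 68 = 2·33 + 2; 33 = 16·2 + 1; 2 = 2·1 + 0 → 1
1 divides 200, so a solution exists.

Yes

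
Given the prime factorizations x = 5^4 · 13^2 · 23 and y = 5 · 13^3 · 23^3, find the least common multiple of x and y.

16706811875

max exponent per prime: 5^4 · 13^3 · 23^3 = 16706811875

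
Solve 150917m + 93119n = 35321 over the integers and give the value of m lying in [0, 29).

Reduce mod 93119: 150917m ≡ 35321 (mod 93119). With g = gcd(150917, 93119) = 3211 dividing 35321, divide through: 47m ≡ 11 (mod 29).
Since gcd(47, 29) = 1, m ≡ 11·(47)⁻¹ ≡ 28 (mod 29). Smallest non-negative: 28.

28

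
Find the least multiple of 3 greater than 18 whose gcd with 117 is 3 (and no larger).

21

Multiples of 3 above 18: 3·7, 3·8, … . Need the cofactor coprime to 117/3 = 39.
Checking s = 7, 8, … the first with gcd(s, 39) = 1 is s = 7, giving 21.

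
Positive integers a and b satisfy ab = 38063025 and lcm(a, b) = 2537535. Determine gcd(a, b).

gcd·lcm = product, so gcd = 38063025/2537535 = 15.

15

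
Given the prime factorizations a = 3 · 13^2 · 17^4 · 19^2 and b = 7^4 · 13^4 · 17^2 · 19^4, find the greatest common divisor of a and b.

17631601

min exponent per shared prime: 13^2 · 17^2 · 19^2 = 17631601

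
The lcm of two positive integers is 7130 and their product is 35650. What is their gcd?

5

gcd·lcm = product, so gcd = 35650/7130 = 5.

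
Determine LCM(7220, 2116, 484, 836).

462144980

7220 = 2² · 5 · 19²; 2116 = 2² · 23²; 484 = 2² · 11²; 836 = 2² · 11 · 19
lcm takes max exponent of each prime: 2² · 5 · 11² · 19² · 23² = 462144980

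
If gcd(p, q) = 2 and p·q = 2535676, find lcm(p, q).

gcd·lcm = product, so lcm = 2535676/2 = 1267838.

1267838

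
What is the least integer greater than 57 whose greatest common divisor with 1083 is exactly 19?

1083 = 19·57. Any a with gcd(a, 1083) = 19 is a multiple of 19, say 19s, with s coprime to 57.
Need s > 57/19, so s ≥ 4. First s ≥ 4 with gcd(s, 57) = 1 is s = 4. Thus a = 19·4 = 76.

76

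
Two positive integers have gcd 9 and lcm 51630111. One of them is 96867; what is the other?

4797

Using uv = gcd(u,v)·lcm(u,v) = 9·51630111 = 464670999, we get v = 464670999/96867 = 4797.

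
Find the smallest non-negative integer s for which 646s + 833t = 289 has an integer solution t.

43

Euclid: 833 = 1·646 + 187; 646 = 3·187 + 85; 187 = 2·85 + 17; 85 = 5·17 + 0 → gcd = 17; 289 = 17·17.
Back-substitution yields 646·(-9) + 833·(7) = 17, so one solution is s = -9·17 = -153, t = 7·17 = 119.
Solutions in s differ by 833/17 = 49; the one in [0, 49) is -153 mod 49 = 43.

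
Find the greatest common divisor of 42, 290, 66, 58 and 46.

42 = 2 · 3 · 7; 290 = 2 · 5 · 29; 66 = 2 · 3 · 11; 58 = 2 · 29; 46 = 2 · 23
gcd takes min exponent of each prime: 2 = 2

2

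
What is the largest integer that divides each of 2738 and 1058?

2738 = 2 · 37²
1058 = 2 · 23²
Common: 2 = 2

2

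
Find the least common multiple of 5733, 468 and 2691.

527436

lcm(5733, 468) = 5733·468/gcd = 2683044/117 = 22932
lcm(22932, 2691) = 22932·2691/gcd = 61710012/117 = 527436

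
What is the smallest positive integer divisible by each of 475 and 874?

gcd first: 874 = 1·475 + 399; 475 = 1·399 + 76; 399 = 5·76 + 19; 76 = 4·19 + 0 → gcd = 19
lcm = 475·874/gcd = 415150/19 = 21850

21850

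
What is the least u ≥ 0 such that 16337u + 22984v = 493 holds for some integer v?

1141

gcd(16337, 22984) = 17 (Euclid: 22984 = 1·16337 + 6647; 16337 = 2·6647 + 3043; 6647 = 2·3043 + 561; 3043 = 5·561 + 238; 561 = 2·238 + 85; 238 = 2·85 + 68; 85 = 1·68 + 17; 68 = 4·17 + 0), and 17 | 493.
Extended Euclid: 16337·(-287) + 22984·(204) = 17. Scale by 29: u₀ = -8323.
General solution u = u₀ + 1352t; reducing mod 1352 gives u = 1141 (and v = -811).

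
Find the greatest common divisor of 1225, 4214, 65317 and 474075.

1225 = 5² · 7²; 4214 = 2 · 7² · 43; 65317 = 7² · 31 · 43; 474075 = 3² · 5² · 7² · 43
gcd takes min exponent of each prime: 7² = 49

49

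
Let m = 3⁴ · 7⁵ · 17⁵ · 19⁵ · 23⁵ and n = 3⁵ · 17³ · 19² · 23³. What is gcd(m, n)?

1747923788511

min exponent per shared prime: 3⁴ · 17³ · 19² · 23³ = 1747923788511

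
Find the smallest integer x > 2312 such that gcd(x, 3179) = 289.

3179 = 289·11. Any x with gcd(x, 3179) = 289 is a multiple of 289, say 289s, with s coprime to 11.
Need s > 2312/289, so s ≥ 9. First s ≥ 9 with gcd(s, 11) = 1 is s = 9. Thus x = 289·9 = 2601.

2601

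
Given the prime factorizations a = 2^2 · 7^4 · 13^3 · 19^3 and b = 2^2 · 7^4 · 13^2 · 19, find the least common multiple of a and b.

144724817692

max exponent per prime: 2^2 · 7^4 · 13^3 · 19^3 = 144724817692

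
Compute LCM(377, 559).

16211

gcd first: 559 = 1·377 + 182; 377 = 2·182 + 13; 182 = 14·13 + 0 → gcd = 13
lcm = 377·559/gcd = 210743/13 = 16211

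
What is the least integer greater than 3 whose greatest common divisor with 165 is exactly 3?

6

gcd(m, 165) = 3 forces 3 | m; write m = 3s. Then gcd(3s, 3·55) = 3·gcd(s, 55), so need gcd(s, 55) = 1.
3s > 3 gives s ≥ 2. The least s ≥ 2 coprime to 55 is 2, so m = 3·2 = 6.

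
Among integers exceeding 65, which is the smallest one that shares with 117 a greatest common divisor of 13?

Multiples of 13 above 65: 13·6, 13·7, … . Need the cofactor coprime to 117/13 = 9.
Checking s = 6, 7, … the first with gcd(s, 9) = 1 is s = 7, giving 91.

91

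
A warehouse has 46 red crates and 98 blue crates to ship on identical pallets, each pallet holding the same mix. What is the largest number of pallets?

2

46 = 2 · 23
98 = 2 · 7²
Common: 2 = 2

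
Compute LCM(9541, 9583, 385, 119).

12212623115

lcm(9541, 9583) = 9541·9583/gcd = 91431403/7 = 13061629
lcm(13061629, 385) = 13061629·385/gcd = 5028727165/7 = 718389595
lcm(718389595, 119) = 718389595·119/gcd = 85488361805/7 = 12212623115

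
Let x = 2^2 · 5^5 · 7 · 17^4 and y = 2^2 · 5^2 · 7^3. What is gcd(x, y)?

700

min exponent per shared prime: 2^2 · 5^2 · 7 = 700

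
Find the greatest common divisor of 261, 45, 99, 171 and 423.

9

261 = 3² · 29; 45 = 3² · 5; 99 = 3² · 11; 171 = 3² · 19; 423 = 3² · 47
gcd takes min exponent of each prime: 3² = 9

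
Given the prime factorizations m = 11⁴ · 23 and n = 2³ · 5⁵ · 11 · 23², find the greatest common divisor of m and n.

min exponent per shared prime: 11 · 23 = 253

253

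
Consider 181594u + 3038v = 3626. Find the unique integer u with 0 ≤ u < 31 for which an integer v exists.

8

gcd(181594, 3038) = 98 (Euclid: 181594 = 59·3038 + 2352; 3038 = 1·2352 + 686; 2352 = 3·686 + 294; 686 = 2·294 + 98; 294 = 3·98 + 0), and 98 | 3626.
Extended Euclid: 181594·(-9) + 3038·(538) = 98. Scale by 37: u₀ = -333.
General solution u = u₀ + 31t; reducing mod 31 gives u = 8 (and v = -477).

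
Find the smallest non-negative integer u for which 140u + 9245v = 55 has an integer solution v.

1123

Euclid: 9245 = 66·140 + 5; 140 = 28·5 + 0 → gcd = 5; 55 = 5·11.
Back-substitution yields 140·(-66) + 9245·(1) = 5, so one solution is u = -66·11 = -726, v = 1·11 = 11.
Solutions in u differ by 9245/5 = 1849; the one in [0, 1849) is -726 mod 1849 = 1123.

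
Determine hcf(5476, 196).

Euclid: 5476 = 27·196 + 184; 196 = 1·184 + 12; 184 = 15·12 + 4; 12 = 3·4 + 0. Last nonzero remainder: 4.

4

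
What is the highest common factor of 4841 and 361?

4841 = 47 · 103
361 = 19²
Common: 1 = 1

1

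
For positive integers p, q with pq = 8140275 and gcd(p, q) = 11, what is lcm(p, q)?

740025

Since gcd(p,q)·lcm(p,q) = pq, lcm = 8140275/11 = 740025.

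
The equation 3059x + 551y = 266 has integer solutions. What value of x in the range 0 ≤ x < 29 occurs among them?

19

gcd(3059, 551) = 19 (Euclid: 3059 = 5·551 + 304; 551 = 1·304 + 247; 304 = 1·247 + 57; 247 = 4·57 + 19; 57 = 3·19 + 0), and 19 | 266.
Extended Euclid: 3059·(-9) + 551·(50) = 19. Scale by 14: x₀ = -126.
General solution x = x₀ + 29t; reducing mod 29 gives x = 19 (and y = -105).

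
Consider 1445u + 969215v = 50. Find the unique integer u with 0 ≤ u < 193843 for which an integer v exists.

66403

Euclid: 969215 = 670·1445 + 1065; 1445 = 1·1065 + 380; 1065 = 2·380 + 305; 380 = 1·305 + 75; 305 = 4·75 + 5; 75 = 15·5 + 0 → gcd = 5; 50 = 5·10.
Back-substitution yields 1445·(-12744) + 969215·(19) = 5, so one solution is u = -12744·10 = -127440, v = 19·10 = 190.
Solutions in u differ by 969215/5 = 193843; the one in [0, 193843) is -127440 mod 193843 = 66403.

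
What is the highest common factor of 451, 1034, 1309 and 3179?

gcd(451, 1034): 1034 = 2·451 + 132; 451 = 3·132 + 55; 132 = 2·55 + 22; 55 = 2·22 + 11; 22 = 2·11 + 0 → 11
gcd(11, 1309): 1309 = 119·11 + 0 → 11
gcd(11, 3179): 3179 = 289·11 + 0 → 11

11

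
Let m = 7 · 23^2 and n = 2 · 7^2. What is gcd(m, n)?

min exponent per shared prime: 7 = 7

7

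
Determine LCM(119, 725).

86275

gcd first: 725 = 6·119 + 11; 119 = 10·11 + 9; 11 = 1·9 + 2; 9 = 4·2 + 1; 2 = 2·1 + 0 → gcd = 1
lcm = 119·725/gcd = 86275/1 = 86275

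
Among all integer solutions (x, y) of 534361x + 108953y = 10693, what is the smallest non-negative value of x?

Reduce mod 108953: 534361x ≡ 10693 (mod 108953). With g = gcd(534361, 108953) = 289 dividing 10693, divide through: 1849x ≡ 37 (mod 377).
Since gcd(1849, 377) = 1, x ≡ 37·(1849)⁻¹ ≡ 177 (mod 377). Smallest non-negative: 177.

177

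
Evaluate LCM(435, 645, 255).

317985

435 = 3 · 5 · 29; 645 = 3 · 5 · 43; 255 = 3 · 5 · 17
lcm takes max exponent of each prime: 3 · 5 · 17 · 29 · 43 = 317985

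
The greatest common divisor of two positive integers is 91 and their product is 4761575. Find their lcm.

For any two positive integers, gcd × lcm equals their product. Hence lcm = 4761575 / 91 = 52325.

52325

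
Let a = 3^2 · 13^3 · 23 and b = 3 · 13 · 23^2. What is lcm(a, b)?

max exponent per prime: 3^2 · 13^3 · 23^2 = 10459917

10459917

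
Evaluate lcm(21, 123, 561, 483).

3703161

lcm(21, 123) = 21·123/gcd = 2583/3 = 861
lcm(861, 561) = 861·561/gcd = 483021/3 = 161007
lcm(161007, 483) = 161007·483/gcd = 77766381/21 = 3703161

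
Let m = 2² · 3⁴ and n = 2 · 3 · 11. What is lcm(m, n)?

3564

max exponent per prime: 2² · 3⁴ · 11 = 3564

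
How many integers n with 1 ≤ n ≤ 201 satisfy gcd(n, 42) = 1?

42 = 2·3·7. Inclusion–exclusion on these primes:
201 − ⌊201/2⌋ − ⌊201/3⌋ − ⌊201/7⌋ + ⌊201/6⌋ + ⌊201/14⌋ + ⌊201/21⌋ − ⌊201/42⌋ = 58

58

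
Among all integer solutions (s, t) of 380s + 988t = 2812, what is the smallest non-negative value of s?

10

Reduce mod 988: 380s ≡ 2812 (mod 988). With g = gcd(380, 988) = 76 dividing 2812, divide through: 5s ≡ 37 (mod 13).
Since gcd(5, 13) = 1, s ≡ 37·(5)⁻¹ ≡ 10 (mod 13). Smallest non-negative: 10.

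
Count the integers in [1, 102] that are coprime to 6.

34

Prime factors of 6: 2, 3. Count integers ≤ 102 divisible by none of them.
By inclusion–exclusion: 102 − ⌊102/2⌋ − ⌊102/3⌋ + ⌊102/6⌋ = 34.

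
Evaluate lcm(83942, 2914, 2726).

75463858

83942 = 2 · 19 · 47²; 2914 = 2 · 31 · 47; 2726 = 2 · 29 · 47
lcm takes max exponent of each prime: 2 · 19 · 29 · 31 · 47² = 75463858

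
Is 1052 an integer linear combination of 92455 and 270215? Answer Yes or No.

gcd(92455, 270215): 270215 = 2·92455 + 85305; 92455 = 1·85305 + 7150; 85305 = 11·7150 + 6655; 7150 = 1·6655 + 495; 6655 = 13·495 + 220; 495 = 2·220 + 55; 220 = 4·55 + 0 → 55
55 does not divide 1052, so a solution does not exist.

No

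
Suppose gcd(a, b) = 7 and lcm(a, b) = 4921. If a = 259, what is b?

133

Using ab = gcd(a,b)·lcm(a,b) = 7·4921 = 34447, we get b = 34447/259 = 133.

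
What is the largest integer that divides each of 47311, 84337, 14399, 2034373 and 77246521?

gcd(47311, 84337): 84337 = 1·47311 + 37026; 47311 = 1·37026 + 10285; 37026 = 3·10285 + 6171; 10285 = 1·6171 + 4114; 6171 = 1·4114 + 2057; 4114 = 2·2057 + 0 → 2057
gcd(2057, 14399): 14399 = 7·2057 + 0 → 2057
gcd(2057, 2034373): 2034373 = 989·2057 + 0 → 2057
gcd(2057, 77246521): 77246521 = 37553·2057 + 0 → 2057

2057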